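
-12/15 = -4/5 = -0.80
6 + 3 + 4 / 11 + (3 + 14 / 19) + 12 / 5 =16198 / 1045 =15.50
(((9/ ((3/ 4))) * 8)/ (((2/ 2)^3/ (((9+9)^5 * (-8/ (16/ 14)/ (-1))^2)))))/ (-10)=-888852787.20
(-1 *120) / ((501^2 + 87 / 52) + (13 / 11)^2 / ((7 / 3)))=-1761760 / 3685062699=-0.00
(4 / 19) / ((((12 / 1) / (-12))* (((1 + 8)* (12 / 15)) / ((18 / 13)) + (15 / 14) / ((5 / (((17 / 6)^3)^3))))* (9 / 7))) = -731566080 / 11289080715727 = -0.00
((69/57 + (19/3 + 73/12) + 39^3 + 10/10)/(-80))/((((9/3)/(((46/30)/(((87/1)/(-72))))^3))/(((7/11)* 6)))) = 18434751013168/9557439375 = 1928.84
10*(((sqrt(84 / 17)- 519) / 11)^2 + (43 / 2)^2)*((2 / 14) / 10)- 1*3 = 21947489 / 57596- 2076*sqrt(357) / 14399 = 378.34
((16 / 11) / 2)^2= 64 / 121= 0.53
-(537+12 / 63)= -11281 / 21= -537.19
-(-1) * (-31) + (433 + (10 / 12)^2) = 14497 / 36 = 402.69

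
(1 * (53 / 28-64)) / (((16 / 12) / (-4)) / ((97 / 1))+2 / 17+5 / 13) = -111836829 / 898240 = -124.51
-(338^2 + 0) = -114244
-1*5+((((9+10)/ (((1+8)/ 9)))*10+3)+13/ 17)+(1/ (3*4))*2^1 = 19271/ 102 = 188.93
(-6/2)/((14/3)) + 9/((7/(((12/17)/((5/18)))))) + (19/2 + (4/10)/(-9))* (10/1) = 1040797/10710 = 97.18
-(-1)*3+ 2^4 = 19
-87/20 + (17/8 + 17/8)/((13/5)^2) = -3.72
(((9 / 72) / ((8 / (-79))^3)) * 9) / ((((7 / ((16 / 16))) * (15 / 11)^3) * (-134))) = 656234909 / 1440768000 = 0.46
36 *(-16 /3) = -192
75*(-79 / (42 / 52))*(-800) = 41080000 / 7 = 5868571.43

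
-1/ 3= -0.33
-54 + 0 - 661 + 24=-691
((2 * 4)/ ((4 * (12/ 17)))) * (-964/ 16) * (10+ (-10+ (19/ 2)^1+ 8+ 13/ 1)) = -249917/ 48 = -5206.60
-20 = -20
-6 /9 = -2 /3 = -0.67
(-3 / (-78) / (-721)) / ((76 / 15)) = -15 / 1424696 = -0.00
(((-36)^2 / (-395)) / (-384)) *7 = 189 / 3160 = 0.06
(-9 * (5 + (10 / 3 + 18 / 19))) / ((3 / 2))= -1058 / 19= -55.68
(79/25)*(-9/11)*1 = -711/275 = -2.59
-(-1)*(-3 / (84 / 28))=-1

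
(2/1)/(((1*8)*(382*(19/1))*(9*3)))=1/783864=0.00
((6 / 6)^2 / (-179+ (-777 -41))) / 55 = -0.00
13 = 13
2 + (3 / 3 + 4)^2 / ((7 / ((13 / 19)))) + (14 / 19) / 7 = 605 / 133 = 4.55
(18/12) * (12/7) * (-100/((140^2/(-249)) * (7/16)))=17928/2401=7.47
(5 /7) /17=0.04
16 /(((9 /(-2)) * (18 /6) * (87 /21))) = -224 /783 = -0.29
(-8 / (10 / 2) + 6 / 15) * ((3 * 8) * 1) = -144 / 5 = -28.80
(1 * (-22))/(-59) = 22/59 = 0.37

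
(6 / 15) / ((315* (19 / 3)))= 0.00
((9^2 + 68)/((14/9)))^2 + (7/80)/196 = 143862487/15680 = 9174.90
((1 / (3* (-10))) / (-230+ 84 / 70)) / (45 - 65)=-1 / 137280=-0.00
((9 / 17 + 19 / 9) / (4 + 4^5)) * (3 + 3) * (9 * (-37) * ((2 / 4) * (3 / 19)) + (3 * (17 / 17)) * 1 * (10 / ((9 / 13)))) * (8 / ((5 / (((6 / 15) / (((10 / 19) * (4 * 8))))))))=196243 / 19660500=0.01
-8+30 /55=-7.45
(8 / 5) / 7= 8 / 35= 0.23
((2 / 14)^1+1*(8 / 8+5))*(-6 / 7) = -258 / 49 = -5.27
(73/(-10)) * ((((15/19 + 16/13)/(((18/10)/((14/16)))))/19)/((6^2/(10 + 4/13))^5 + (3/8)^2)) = -1377068203635292/1897010946072770463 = -0.00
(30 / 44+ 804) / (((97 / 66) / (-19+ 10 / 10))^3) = -1478285.47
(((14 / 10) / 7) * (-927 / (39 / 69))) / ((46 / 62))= -28737 / 65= -442.11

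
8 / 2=4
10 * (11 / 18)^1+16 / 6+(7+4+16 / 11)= 2102 / 99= 21.23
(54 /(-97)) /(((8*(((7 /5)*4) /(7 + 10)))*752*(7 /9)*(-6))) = 0.00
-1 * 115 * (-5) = 575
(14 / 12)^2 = 49 / 36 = 1.36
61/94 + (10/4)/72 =4627/6768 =0.68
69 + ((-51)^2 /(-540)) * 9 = 513 /20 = 25.65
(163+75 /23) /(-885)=-3824 /20355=-0.19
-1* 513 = -513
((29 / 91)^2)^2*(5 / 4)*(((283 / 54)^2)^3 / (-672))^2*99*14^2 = 10265778923798015219046675536531887255 / 43170854388056722042715765735424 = 237794.20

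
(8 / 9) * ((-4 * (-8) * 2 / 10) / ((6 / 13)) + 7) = 2504 / 135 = 18.55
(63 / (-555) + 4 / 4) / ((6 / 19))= 1558 / 555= 2.81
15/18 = 5/6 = 0.83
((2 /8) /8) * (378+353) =731 /32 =22.84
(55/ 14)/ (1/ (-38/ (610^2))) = -209/ 520940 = -0.00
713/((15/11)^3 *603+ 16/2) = 949003/2045773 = 0.46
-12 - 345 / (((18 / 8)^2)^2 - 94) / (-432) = -82268 / 6849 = -12.01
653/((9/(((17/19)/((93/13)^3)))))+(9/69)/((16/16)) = 973579772/3163536081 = 0.31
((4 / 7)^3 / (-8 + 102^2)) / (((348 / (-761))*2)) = -1522 / 77556759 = -0.00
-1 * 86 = -86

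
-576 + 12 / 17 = -9780 / 17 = -575.29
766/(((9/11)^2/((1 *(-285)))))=-8805170/27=-326117.41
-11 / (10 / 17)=-187 / 10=-18.70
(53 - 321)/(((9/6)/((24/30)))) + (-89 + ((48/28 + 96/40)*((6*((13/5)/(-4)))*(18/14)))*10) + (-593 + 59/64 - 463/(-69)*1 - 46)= -1069.60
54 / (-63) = -0.86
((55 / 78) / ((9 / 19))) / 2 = 1045 / 1404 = 0.74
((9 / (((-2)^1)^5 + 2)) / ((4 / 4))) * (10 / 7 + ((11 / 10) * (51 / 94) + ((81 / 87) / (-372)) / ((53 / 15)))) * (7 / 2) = -952154241 / 447881800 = -2.13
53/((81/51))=901/27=33.37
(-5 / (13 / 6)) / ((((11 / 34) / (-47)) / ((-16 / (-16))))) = 47940 / 143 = 335.24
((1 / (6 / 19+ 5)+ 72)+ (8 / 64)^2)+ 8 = 518437 / 6464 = 80.20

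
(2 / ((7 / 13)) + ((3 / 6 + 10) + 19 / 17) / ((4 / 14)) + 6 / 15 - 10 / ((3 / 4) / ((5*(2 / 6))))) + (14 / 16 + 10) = 1432091 / 42840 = 33.43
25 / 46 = 0.54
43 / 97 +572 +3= 55818 / 97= 575.44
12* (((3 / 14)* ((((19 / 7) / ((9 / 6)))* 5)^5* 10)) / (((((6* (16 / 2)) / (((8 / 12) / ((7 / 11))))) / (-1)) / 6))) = -13618544500000 / 66706983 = -204154.71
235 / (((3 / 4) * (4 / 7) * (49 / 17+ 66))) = 7.96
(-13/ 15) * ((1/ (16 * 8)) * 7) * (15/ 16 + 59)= -87269/ 30720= -2.84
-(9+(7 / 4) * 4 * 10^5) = -700009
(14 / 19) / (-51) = -14 / 969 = -0.01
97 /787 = 0.12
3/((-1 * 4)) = -3/4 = -0.75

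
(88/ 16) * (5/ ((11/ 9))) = 45/ 2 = 22.50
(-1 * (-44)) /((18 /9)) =22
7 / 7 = 1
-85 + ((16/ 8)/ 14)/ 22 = -84.99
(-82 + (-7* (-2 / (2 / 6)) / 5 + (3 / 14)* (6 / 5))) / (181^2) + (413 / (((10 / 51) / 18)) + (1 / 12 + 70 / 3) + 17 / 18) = 37937.76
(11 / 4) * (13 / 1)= 143 / 4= 35.75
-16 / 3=-5.33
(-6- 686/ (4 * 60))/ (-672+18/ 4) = 0.01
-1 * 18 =-18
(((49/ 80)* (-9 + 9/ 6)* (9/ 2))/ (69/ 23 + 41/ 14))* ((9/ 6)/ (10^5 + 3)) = -27783/ 531215936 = -0.00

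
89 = 89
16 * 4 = 64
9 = 9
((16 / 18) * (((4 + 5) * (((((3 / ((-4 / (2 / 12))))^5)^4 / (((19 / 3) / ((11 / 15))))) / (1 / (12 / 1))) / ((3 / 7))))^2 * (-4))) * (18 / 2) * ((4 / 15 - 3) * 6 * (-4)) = -19690209 / 14643899733836506046089915428503552000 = -0.00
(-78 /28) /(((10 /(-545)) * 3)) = 1417 /28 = 50.61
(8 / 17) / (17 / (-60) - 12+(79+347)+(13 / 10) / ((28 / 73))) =6720 / 5956273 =0.00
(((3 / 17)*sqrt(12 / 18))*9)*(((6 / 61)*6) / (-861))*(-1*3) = 324*sqrt(6) / 297619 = 0.00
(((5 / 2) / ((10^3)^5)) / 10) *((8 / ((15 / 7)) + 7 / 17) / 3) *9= 0.00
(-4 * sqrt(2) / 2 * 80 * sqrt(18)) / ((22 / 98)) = -47040 / 11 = -4276.36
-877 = -877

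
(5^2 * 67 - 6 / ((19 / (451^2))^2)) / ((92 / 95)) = -710043467.19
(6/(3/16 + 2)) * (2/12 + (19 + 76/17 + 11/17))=39632/595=66.61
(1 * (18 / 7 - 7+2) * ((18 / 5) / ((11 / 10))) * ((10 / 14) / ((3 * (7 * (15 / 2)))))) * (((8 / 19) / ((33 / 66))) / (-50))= 1088 / 1792175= 0.00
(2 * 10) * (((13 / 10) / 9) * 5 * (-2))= -260 / 9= -28.89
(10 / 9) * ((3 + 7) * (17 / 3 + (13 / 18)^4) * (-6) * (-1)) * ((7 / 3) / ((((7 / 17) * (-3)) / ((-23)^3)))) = 3223715089375 / 354294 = 9098983.02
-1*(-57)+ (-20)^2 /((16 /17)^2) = 8137 /16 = 508.56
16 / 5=3.20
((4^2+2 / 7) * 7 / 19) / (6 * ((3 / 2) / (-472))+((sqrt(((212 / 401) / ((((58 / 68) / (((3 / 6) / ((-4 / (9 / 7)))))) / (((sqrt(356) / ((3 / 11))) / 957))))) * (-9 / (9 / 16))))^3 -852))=-31878482384330676212391887652102300742009840013380883423376 / 4526845807311346883446352543662566322417718280873993149496193 -22454545322601205256865537282063255707343195389952 * sqrt(5058214) * 89^(3 / 4) / 4526845807311346883446352543662566322417718280873993149496193 -7120296831973219826527392624472512248834879913984 * sqrt(89) / 4526845807311346883446352543662566322417718280873993149496193 -446369727193251684609156201624480201572352 * sqrt(5058214) * 89^(1 / 4) / 4526845807311346883446352543662566322417718280873993149496193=-0.007042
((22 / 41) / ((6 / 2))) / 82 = 11 / 5043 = 0.00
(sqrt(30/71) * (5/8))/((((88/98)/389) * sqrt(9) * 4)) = 95305 * sqrt(2130)/299904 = 14.67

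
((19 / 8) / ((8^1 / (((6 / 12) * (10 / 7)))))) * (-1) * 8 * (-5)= 475 / 56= 8.48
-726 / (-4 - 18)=33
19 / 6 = 3.17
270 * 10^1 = 2700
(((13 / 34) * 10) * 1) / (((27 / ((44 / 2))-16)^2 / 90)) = 8712 / 5525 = 1.58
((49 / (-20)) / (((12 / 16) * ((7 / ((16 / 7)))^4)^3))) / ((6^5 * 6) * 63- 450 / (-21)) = -140737488355328 / 86192476987267121915190915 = -0.00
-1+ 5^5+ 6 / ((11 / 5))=34394 / 11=3126.73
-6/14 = -3/7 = -0.43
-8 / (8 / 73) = -73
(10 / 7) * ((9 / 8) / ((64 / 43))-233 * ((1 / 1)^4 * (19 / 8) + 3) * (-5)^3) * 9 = 515265345 / 256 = 2012755.25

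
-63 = -63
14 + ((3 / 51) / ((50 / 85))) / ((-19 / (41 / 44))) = 116999 / 8360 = 14.00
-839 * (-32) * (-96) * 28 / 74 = -36083712 / 37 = -975235.46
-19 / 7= -2.71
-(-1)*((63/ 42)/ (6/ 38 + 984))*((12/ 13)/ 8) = 57/ 324116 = 0.00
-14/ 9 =-1.56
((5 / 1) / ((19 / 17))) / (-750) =-17 / 2850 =-0.01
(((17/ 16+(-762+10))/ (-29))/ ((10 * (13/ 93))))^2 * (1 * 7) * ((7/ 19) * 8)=2447200308609/ 345657728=7079.84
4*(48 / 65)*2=384 / 65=5.91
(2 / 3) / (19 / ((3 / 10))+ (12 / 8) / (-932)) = 3728 / 354151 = 0.01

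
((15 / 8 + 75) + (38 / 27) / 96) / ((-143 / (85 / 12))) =-770015 / 202176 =-3.81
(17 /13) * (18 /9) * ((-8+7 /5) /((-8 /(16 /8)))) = 561 /130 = 4.32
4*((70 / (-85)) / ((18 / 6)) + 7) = 1372 / 51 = 26.90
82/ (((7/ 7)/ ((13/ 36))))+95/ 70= 1951/ 63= 30.97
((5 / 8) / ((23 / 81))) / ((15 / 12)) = 81 / 46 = 1.76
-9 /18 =-1 /2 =-0.50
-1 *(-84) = 84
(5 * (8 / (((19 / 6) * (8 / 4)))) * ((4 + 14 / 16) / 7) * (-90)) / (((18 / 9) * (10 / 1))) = -5265 / 266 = -19.79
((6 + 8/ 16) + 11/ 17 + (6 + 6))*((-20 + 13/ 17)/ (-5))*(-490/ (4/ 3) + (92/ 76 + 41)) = -2631372597/ 109820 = -23960.78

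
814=814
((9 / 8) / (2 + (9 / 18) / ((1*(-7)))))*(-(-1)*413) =2891 / 12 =240.92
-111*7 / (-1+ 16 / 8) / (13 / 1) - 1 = -790 / 13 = -60.77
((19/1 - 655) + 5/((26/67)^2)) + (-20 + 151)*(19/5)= -354891/3380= -105.00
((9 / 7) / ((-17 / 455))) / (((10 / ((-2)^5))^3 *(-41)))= -27.50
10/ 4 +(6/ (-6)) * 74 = -143/ 2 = -71.50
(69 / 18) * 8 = 92 / 3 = 30.67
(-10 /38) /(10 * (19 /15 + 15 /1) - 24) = -15 /7904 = -0.00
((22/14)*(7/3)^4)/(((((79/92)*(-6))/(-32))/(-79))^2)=8175276032/729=11214370.41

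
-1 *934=-934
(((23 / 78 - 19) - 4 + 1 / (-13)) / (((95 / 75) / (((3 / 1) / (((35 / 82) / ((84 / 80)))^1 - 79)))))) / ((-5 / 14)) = -655713 / 341107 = -1.92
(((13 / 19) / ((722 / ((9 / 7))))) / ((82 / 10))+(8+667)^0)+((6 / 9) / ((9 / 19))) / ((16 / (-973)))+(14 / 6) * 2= -33982721999 / 425203128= -79.92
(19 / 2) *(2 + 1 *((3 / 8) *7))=703 / 16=43.94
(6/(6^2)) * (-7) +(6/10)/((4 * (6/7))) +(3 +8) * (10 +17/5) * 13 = 45965/24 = 1915.21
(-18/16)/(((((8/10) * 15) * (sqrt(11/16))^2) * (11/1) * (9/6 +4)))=-3/1331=-0.00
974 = 974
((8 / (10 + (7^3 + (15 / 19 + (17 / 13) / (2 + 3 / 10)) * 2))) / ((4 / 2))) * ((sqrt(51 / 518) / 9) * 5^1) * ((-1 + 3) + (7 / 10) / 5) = 607867 * sqrt(26418) / 23552692065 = 0.00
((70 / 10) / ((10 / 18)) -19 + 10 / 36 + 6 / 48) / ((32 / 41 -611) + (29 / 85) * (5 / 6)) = 1504823 / 153044940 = 0.01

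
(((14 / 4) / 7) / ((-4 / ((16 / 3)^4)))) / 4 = -2048 / 81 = -25.28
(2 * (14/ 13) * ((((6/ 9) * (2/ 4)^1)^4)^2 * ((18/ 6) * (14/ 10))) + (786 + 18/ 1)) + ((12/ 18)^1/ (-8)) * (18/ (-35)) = 1600184717/ 1990170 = 804.04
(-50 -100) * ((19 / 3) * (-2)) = 1900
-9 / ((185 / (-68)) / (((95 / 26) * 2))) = 11628 / 481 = 24.17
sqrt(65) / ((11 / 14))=14 * sqrt(65) / 11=10.26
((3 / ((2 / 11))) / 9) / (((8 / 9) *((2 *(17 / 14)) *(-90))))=-77 / 8160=-0.01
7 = 7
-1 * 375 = -375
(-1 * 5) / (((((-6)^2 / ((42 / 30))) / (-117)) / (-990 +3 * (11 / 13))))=-89859 / 4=-22464.75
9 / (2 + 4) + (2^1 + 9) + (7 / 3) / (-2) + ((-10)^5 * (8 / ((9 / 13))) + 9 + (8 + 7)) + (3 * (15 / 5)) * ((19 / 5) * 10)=-10396604 / 9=-1155178.22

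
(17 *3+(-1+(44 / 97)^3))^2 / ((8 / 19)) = 9928505966017891 / 1665944009858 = 5959.69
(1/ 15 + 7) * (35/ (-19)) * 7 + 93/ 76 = -89.90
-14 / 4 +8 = 9 / 2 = 4.50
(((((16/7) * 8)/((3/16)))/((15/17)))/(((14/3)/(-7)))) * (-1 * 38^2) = 25137152/105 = 239401.45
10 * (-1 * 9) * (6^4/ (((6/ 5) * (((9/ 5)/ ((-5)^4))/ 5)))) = -168750000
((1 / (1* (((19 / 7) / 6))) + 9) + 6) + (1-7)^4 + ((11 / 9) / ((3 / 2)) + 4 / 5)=3372527 / 2565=1314.83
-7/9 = -0.78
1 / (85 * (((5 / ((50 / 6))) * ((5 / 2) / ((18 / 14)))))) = 6 / 595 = 0.01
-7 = -7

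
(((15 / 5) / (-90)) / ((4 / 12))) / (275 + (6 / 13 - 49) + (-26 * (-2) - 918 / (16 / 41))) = 52 / 1078435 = 0.00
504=504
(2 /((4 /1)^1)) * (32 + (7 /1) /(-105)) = 479 /30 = 15.97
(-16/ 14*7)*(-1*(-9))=-72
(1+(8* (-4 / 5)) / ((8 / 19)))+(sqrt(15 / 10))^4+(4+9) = 21 / 20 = 1.05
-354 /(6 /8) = -472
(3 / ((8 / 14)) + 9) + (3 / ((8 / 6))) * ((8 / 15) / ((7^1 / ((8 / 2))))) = 2091 / 140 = 14.94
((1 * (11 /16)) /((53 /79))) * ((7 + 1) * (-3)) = -2607 /106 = -24.59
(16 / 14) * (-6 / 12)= -4 / 7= -0.57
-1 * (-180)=180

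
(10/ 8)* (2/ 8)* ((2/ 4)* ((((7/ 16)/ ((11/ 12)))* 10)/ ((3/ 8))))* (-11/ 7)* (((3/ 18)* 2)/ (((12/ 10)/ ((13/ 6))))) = -1625/ 864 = -1.88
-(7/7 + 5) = -6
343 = 343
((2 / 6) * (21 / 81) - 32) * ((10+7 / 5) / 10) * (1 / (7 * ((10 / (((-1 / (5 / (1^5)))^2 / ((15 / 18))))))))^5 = -88407 / 16028404235839843750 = -0.00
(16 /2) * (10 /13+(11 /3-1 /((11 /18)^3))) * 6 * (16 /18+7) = 3197840 /155727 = 20.53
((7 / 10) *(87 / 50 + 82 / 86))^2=1643248369 / 462250000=3.55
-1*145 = -145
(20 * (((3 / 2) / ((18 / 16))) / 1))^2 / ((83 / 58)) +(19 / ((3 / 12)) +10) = 582.92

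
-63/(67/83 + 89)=-5229/7454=-0.70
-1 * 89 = -89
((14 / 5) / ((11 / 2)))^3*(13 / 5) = 285376 / 831875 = 0.34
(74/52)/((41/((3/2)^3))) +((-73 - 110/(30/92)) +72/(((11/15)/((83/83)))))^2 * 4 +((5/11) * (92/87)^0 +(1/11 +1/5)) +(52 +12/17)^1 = 307712096465699/789394320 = 389807.84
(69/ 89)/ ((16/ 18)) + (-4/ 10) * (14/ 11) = 14219/ 39160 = 0.36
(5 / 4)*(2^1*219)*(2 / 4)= 273.75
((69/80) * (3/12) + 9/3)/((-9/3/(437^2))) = -65502367/320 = -204694.90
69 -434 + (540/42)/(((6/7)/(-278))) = -4535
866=866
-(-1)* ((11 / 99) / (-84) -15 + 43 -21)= 7.00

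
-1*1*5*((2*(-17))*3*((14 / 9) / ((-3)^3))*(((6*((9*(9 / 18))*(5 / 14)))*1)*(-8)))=6800 / 3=2266.67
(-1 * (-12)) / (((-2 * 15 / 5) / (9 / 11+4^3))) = -1426 / 11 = -129.64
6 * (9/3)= 18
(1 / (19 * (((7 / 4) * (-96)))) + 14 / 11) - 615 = -21549203 / 35112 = -613.73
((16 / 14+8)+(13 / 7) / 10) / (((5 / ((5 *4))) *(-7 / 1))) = -1306 / 245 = -5.33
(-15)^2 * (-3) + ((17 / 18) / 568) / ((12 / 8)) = -10351783 / 15336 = -675.00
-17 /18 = -0.94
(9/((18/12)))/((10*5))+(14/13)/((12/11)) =2159/1950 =1.11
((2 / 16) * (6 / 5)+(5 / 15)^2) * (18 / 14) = 47 / 140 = 0.34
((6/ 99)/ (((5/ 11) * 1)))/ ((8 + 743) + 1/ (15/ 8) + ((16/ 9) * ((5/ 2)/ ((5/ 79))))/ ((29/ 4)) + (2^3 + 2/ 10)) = 87/ 502046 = 0.00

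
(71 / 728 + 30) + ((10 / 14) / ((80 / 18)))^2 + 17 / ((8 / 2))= 1401333 / 40768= 34.37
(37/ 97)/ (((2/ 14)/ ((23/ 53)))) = 5957/ 5141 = 1.16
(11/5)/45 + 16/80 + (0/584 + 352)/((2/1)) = 176.25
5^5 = 3125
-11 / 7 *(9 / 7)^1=-2.02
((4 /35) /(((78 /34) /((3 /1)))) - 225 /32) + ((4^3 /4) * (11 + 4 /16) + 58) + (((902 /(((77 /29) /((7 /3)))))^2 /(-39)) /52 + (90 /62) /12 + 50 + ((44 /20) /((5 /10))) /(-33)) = -4549537807 /158427360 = -28.72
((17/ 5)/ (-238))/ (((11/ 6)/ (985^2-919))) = -2907918/ 385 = -7553.03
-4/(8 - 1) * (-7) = 4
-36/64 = -9/16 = -0.56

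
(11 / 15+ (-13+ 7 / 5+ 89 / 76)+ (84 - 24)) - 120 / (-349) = 20150903 / 397860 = 50.65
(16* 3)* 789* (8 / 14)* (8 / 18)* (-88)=-5924864 / 7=-846409.14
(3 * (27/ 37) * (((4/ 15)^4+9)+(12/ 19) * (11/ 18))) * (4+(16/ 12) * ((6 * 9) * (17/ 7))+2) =1633680582/ 439375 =3718.19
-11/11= -1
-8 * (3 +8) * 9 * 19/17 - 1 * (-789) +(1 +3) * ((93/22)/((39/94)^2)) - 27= -2365094/94809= -24.95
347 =347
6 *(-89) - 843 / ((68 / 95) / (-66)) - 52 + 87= 77230.56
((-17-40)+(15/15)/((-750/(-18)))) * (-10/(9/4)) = 18992/75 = 253.23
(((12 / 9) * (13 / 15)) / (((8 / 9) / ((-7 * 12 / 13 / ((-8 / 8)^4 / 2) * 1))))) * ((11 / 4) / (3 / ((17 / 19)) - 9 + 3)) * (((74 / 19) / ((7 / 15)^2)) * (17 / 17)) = 41514 / 133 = 312.14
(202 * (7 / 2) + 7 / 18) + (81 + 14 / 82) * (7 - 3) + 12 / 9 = 762653 / 738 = 1033.41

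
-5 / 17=-0.29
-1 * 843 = -843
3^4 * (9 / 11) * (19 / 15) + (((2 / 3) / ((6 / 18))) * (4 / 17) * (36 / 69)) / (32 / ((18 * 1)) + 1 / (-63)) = 66905019 / 795685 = 84.08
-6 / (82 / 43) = -129 / 41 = -3.15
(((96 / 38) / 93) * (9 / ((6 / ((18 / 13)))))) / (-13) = -432 / 99541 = -0.00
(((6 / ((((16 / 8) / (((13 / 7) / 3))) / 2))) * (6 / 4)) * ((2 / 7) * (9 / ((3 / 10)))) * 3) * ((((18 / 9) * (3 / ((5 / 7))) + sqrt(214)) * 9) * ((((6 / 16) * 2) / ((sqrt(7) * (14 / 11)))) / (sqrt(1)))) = 312741 * sqrt(7) / 343 + 521235 * sqrt(1498) / 4802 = 6613.49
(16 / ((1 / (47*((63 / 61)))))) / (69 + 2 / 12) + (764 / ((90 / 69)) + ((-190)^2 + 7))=2787482401 / 75945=36703.96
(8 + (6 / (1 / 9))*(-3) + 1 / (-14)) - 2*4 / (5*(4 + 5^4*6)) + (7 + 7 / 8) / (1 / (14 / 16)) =-618820537 / 4204480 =-147.18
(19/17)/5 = 19/85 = 0.22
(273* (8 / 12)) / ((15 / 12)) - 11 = 673 / 5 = 134.60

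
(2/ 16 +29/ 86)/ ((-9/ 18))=-159/ 172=-0.92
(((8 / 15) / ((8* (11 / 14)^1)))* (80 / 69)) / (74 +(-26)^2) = 112 / 853875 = 0.00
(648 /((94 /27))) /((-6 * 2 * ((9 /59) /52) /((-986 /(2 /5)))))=612572220 /47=13033451.49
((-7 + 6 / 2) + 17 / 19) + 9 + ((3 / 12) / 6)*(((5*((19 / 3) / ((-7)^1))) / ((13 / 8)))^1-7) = 683075 / 124488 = 5.49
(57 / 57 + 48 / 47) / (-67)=-0.03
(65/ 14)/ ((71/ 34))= 1105/ 497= 2.22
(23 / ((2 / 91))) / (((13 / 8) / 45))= 28980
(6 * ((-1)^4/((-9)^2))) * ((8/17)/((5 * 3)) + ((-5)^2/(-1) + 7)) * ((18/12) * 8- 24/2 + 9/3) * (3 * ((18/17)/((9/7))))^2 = -1796144/73695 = -24.37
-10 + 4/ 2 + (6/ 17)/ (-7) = -958/ 119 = -8.05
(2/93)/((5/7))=14/465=0.03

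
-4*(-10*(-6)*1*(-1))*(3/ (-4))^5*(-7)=25515/ 64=398.67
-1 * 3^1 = -3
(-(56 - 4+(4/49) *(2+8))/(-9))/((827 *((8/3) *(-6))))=-647/1458828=-0.00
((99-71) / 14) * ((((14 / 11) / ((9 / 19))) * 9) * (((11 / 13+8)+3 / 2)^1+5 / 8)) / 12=151753 / 3432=44.22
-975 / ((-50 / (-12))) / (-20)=117 / 10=11.70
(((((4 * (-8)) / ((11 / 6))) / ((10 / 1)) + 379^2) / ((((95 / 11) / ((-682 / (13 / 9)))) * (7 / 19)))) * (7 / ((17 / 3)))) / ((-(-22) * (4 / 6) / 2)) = -19837299249 / 5525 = -3590461.40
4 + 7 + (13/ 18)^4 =1183297/ 104976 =11.27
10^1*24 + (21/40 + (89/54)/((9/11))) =2357483/9720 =242.54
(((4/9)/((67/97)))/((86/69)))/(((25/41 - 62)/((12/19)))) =-731768/137778063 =-0.01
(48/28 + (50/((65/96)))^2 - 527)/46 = 253469/2366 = 107.13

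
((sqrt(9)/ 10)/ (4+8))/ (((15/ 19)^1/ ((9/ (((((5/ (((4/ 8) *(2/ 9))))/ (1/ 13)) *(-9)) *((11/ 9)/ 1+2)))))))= -19/ 1131000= -0.00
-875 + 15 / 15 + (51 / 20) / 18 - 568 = -173023 / 120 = -1441.86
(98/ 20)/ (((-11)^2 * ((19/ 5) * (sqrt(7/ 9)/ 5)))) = 0.06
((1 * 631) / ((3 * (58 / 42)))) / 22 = 4417 / 638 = 6.92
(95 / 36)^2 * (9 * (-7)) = -63175 / 144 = -438.72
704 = 704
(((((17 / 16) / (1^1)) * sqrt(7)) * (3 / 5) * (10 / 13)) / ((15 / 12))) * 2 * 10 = 102 * sqrt(7) / 13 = 20.76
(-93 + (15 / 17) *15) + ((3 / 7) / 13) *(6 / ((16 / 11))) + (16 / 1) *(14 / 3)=-184231 / 37128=-4.96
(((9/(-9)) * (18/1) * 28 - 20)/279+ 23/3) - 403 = -110822/279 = -397.21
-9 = -9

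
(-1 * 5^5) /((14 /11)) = -34375 /14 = -2455.36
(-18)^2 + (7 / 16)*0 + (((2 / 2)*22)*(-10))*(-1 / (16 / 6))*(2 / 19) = 6321 / 19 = 332.68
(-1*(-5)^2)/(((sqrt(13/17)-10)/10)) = 250*sqrt(221)/1687+42500/1687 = 27.40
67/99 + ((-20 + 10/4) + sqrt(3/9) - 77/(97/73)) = -1436065/19206 + sqrt(3)/3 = -74.19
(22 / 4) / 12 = 11 / 24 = 0.46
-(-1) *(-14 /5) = -14 /5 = -2.80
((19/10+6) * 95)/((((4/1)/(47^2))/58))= 96155561/4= 24038890.25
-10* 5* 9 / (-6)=75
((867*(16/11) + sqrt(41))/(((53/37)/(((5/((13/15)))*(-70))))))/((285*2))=-89821200/144001 - 6475*sqrt(41)/13091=-626.92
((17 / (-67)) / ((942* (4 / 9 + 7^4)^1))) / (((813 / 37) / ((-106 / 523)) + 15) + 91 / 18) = 900099 / 709066196363890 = 0.00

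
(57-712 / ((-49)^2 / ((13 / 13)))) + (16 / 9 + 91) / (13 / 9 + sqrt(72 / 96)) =163202205 / 1039633-15030*sqrt(3) / 433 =96.86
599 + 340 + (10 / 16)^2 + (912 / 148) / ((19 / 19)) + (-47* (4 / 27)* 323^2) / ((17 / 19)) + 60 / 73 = -3784997625337 / 4667328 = -810956.00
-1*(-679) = 679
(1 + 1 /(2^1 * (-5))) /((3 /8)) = 12 /5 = 2.40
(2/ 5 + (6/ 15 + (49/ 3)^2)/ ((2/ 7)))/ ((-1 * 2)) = -84197/ 180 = -467.76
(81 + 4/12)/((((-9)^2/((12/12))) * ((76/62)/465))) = 586210/1539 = 380.90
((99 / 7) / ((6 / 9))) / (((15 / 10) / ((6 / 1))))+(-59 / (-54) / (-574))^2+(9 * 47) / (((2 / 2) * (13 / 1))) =1466244871957 / 12489776208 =117.40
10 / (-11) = -10 / 11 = -0.91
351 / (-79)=-351 / 79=-4.44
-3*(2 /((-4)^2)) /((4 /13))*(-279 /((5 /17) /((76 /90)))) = 390507 /400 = 976.27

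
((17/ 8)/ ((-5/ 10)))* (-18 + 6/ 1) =51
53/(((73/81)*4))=4293/292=14.70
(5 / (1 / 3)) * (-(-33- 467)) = 7500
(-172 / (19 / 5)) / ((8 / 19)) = -215 / 2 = -107.50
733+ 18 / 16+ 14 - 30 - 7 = 5689 / 8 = 711.12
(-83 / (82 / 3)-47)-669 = -58961 / 82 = -719.04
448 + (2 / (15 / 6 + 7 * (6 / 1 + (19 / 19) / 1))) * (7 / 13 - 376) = 580348 / 1339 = 433.42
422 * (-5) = -2110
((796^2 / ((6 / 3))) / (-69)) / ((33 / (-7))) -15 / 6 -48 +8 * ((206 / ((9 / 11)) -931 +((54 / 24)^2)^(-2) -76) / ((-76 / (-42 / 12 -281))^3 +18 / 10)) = -579899524395124135 / 241850667803382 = -2397.76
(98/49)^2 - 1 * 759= -755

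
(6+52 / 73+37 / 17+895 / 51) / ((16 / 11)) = 270677 / 14892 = 18.18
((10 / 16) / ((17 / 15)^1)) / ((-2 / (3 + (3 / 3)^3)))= -75 / 68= -1.10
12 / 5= 2.40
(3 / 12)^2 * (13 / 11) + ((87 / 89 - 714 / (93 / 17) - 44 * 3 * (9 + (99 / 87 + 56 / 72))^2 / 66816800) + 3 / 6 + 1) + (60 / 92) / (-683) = -46280997539611270451977 / 361666565626579210800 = -127.97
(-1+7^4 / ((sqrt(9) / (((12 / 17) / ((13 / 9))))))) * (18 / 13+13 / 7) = 25433425 / 20111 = 1264.65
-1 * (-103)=103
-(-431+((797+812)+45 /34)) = -40097 /34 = -1179.32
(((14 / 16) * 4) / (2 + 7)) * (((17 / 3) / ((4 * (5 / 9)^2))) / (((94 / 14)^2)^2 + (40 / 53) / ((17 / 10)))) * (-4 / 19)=-772298457 / 4177675331950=-0.00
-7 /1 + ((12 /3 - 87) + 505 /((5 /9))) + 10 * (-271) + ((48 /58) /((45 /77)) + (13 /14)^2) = -1888.72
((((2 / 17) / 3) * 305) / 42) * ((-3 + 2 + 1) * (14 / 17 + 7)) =0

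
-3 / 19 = -0.16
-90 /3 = -30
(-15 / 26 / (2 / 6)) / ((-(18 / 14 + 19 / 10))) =1575 / 2899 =0.54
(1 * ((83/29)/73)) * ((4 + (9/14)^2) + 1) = 88063/414932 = 0.21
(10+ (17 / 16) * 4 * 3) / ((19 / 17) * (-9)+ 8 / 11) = -17017 / 6980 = -2.44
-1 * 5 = -5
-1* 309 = -309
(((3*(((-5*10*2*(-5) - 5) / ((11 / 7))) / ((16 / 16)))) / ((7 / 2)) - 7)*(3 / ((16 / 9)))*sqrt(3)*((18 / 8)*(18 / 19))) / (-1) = -575181*sqrt(3) / 608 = -1638.56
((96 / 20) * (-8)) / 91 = -192 / 455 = -0.42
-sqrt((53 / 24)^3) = -53 * sqrt(318) / 288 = -3.28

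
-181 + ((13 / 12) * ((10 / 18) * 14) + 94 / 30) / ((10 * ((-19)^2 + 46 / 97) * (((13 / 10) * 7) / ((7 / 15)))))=-334137815213 / 1846066950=-181.00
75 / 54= 25 / 18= 1.39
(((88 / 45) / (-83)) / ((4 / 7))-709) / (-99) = 2648269 / 369765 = 7.16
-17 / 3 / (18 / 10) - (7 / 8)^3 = -52781 / 13824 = -3.82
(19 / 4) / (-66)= -19 / 264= -0.07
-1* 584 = -584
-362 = -362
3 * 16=48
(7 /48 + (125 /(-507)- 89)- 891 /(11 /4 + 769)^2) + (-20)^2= 296711115023 /954368688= 310.90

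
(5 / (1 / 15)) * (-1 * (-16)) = 1200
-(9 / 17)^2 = -0.28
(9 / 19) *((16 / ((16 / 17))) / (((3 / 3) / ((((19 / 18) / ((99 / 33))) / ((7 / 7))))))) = 17 / 6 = 2.83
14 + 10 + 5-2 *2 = 25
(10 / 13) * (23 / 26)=0.68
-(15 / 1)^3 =-3375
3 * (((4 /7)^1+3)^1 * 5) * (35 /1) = 1875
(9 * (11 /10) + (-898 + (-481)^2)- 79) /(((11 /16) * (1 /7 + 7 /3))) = 8796858 /65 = 135336.28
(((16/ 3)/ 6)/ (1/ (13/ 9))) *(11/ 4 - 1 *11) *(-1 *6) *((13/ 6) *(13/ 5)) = 48334/ 135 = 358.03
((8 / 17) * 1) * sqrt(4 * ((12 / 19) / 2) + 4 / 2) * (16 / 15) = 128 * sqrt(1178) / 4845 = 0.91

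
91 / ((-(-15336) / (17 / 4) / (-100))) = -2.52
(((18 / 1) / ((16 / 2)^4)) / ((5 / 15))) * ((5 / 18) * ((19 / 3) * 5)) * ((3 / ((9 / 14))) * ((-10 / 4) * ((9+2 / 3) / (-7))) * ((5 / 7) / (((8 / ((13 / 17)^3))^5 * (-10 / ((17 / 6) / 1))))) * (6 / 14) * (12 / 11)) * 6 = -3525428381345500888375 / 6090508473459639002630979584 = -0.00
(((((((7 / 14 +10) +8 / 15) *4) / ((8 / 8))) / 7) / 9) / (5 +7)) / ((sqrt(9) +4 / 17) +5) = 5627 / 793800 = 0.01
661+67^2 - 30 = 5120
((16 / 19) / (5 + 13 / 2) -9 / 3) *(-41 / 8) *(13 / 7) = 681707 / 24472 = 27.86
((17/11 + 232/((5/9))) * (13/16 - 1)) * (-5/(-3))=-23053/176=-130.98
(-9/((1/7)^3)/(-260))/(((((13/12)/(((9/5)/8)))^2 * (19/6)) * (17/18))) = 0.17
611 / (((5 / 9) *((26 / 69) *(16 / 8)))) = 29187 / 20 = 1459.35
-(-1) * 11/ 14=11/ 14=0.79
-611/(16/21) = -12831/16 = -801.94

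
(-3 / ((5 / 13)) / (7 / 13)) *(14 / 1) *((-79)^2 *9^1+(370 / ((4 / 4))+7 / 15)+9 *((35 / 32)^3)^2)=-11469328.62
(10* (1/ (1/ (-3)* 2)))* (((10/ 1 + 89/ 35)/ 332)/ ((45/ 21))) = -439/ 1660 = -0.26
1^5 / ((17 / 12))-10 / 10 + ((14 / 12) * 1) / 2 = 59 / 204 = 0.29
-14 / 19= -0.74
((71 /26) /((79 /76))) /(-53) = -2698 /54431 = -0.05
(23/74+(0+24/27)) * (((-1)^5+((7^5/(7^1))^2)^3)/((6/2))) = 8504077992948475839200/111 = 76613315251788070623.42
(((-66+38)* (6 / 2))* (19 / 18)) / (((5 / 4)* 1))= -1064 / 15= -70.93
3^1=3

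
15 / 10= 3 / 2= 1.50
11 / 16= 0.69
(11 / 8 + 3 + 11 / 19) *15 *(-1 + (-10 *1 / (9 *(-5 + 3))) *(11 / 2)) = 152.75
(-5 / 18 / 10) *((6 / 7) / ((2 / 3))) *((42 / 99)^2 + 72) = -19651 / 7623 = -2.58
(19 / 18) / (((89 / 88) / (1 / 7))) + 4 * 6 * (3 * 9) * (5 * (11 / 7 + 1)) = 46715156 / 5607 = 8331.58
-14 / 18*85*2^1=-1190 / 9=-132.22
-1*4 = -4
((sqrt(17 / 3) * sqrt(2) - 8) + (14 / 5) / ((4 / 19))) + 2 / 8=sqrt(102) / 3 + 111 / 20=8.92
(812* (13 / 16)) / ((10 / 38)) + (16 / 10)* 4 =50269 / 20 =2513.45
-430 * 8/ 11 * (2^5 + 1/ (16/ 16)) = -10320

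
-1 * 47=-47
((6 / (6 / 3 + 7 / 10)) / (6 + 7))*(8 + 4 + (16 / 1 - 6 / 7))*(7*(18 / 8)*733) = 696350 / 13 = 53565.38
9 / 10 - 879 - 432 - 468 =-17781 / 10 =-1778.10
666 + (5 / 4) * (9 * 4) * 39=2421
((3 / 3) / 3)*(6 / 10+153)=256 / 5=51.20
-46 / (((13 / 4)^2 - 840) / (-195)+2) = -143520 / 19511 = -7.36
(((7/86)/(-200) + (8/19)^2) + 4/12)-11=-195399581/18627600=-10.49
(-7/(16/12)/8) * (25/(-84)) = 25/128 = 0.20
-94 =-94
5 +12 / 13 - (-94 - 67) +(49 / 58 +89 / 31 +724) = 20911289 / 23374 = 894.64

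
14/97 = 0.14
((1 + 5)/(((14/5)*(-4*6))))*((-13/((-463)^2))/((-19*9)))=-65/2052797544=-0.00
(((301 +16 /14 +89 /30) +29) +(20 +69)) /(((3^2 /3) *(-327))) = -88853 /206010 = -0.43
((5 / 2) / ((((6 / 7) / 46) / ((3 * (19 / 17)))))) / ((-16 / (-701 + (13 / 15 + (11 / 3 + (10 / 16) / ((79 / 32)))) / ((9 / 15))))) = 7536443005 / 386784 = 19484.89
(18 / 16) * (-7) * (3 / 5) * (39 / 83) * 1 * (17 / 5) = -125307 / 16600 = -7.55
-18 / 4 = -9 / 2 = -4.50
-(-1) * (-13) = -13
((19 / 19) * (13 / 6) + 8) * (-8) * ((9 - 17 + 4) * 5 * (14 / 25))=13664 / 15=910.93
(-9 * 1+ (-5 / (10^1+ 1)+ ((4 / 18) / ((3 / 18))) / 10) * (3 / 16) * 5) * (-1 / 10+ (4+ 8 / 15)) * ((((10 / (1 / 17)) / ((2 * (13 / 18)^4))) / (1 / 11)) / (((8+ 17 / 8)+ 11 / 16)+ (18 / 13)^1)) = -64757192472 / 5573789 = -11618.16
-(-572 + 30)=542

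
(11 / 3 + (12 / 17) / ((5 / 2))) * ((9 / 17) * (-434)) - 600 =-2178114 / 1445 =-1507.35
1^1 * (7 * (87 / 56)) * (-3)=-32.62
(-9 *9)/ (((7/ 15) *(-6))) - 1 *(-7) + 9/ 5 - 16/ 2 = 2081/ 70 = 29.73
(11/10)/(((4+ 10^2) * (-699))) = -11/726960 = -0.00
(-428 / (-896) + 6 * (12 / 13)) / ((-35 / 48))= -52557 / 6370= -8.25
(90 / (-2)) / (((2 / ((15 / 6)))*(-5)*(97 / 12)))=1.39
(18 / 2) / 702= 1 / 78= 0.01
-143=-143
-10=-10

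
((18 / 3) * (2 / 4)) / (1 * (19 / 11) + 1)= 11 / 10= 1.10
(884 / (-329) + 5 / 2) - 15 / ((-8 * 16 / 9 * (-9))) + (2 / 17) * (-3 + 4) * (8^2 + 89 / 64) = 7.39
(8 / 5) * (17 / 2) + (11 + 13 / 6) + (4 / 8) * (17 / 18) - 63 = -6437 / 180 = -35.76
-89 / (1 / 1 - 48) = 89 / 47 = 1.89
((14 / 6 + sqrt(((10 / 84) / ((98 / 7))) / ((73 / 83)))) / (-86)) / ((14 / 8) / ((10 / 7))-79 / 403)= -56420 / 2139723-4030 * sqrt(90885) / 1093398453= -0.03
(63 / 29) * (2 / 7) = 18 / 29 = 0.62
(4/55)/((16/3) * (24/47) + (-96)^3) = -47/571758880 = -0.00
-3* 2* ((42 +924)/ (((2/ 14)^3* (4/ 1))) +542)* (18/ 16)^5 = -29539793691/ 32768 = -901482.96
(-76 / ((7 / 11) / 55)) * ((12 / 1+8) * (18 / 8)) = -2069100 / 7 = -295585.71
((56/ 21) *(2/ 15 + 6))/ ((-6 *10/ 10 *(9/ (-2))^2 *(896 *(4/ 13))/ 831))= -82823/ 204120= -0.41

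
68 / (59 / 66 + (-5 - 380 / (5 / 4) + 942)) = 264 / 2461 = 0.11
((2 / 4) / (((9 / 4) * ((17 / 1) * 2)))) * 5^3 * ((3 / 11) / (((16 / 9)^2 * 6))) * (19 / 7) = 21375 / 670208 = 0.03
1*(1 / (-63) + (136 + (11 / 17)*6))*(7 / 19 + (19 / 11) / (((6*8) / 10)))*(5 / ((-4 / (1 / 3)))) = -2736042205 / 64465632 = -42.44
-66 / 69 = -22 / 23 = -0.96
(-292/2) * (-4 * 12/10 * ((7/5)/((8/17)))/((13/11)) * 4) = 2293368/325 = 7056.52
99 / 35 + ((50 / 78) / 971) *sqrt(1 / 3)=25 *sqrt(3) / 113607 + 99 / 35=2.83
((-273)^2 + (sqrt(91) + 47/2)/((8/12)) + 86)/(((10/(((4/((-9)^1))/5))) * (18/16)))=-1194404/2025 - 8 * sqrt(91)/675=-589.94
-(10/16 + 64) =-517/8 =-64.62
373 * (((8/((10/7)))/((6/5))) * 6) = 10444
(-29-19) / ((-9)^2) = -16 / 27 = -0.59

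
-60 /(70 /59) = -354 /7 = -50.57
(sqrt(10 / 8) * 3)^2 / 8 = 45 / 32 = 1.41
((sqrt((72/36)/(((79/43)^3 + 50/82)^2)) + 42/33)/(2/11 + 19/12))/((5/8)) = 573722512 * sqrt(2)/4310941535 + 1344/1165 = 1.34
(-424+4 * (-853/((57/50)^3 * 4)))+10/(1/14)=-159219812/185193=-859.75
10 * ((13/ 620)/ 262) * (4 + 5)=117/ 16244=0.01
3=3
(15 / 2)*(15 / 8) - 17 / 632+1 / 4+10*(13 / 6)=136331 / 3792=35.95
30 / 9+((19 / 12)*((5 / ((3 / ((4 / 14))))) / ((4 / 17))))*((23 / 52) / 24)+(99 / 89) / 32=191852809 / 55980288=3.43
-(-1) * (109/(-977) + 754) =736549/977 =753.89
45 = 45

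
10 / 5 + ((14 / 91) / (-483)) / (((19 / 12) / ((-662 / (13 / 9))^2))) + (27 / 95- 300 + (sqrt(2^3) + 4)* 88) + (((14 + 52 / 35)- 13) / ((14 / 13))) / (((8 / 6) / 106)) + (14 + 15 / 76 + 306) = 176* sqrt(2) + 242619640429 / 470443610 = 764.63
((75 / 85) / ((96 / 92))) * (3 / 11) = 345 / 1496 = 0.23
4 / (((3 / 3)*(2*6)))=1 / 3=0.33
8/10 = 4/5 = 0.80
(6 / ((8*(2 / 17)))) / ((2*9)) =17 / 48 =0.35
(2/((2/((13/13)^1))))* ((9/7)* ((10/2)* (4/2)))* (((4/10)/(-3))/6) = -2/7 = -0.29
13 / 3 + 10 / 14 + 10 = 316 / 21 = 15.05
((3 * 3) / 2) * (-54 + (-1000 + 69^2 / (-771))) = -2452185 / 514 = -4770.79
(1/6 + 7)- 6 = 7/6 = 1.17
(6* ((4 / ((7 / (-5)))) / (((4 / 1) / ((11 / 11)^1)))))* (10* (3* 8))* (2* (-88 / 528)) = 2400 / 7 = 342.86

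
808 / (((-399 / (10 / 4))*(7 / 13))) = -26260 / 2793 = -9.40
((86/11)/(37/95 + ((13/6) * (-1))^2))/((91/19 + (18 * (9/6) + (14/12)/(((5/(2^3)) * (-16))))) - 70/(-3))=0.03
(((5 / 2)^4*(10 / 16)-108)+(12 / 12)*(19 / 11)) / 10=-115257 / 14080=-8.19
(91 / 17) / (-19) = -91 / 323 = -0.28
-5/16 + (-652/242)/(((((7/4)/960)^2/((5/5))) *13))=-76913434985/1233232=-62367.37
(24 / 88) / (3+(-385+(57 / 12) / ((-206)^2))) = -169744 / 237754693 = -0.00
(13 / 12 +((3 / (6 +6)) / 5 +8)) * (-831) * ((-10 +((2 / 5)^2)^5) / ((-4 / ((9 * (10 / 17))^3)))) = -5403228694009092 / 1919140625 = -2815441.78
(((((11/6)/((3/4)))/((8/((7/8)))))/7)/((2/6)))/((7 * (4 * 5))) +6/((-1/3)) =-241909/13440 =-18.00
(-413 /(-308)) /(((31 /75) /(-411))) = -1333.34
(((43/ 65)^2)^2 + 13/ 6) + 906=97288568431/ 107103750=908.36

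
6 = 6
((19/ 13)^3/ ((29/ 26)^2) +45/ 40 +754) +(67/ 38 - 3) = 1256993675/ 1661816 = 756.40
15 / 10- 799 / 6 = -395 / 3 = -131.67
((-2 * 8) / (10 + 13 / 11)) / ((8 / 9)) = -66 / 41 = -1.61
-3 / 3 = -1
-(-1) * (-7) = -7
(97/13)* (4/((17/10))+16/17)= 5432/221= 24.58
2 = 2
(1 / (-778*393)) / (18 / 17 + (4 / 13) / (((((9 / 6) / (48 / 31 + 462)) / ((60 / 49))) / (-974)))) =335699 / 11639993064778116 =0.00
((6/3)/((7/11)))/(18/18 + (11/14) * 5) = 44/69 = 0.64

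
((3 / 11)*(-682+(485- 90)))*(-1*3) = 2583 / 11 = 234.82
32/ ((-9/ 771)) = -8224/ 3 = -2741.33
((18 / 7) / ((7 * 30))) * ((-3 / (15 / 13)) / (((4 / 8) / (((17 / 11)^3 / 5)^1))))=-383214 / 8152375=-0.05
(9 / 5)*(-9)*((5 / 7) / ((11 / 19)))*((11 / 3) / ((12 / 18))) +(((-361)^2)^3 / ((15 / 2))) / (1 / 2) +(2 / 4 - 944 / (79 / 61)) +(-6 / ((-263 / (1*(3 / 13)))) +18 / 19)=318039480811443401587802 / 538851495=590217311750138.88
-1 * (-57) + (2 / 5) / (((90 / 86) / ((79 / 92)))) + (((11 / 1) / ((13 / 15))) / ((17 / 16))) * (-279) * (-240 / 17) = 1831844244679 / 38884950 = 47109.34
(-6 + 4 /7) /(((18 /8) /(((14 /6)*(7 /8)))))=-4.93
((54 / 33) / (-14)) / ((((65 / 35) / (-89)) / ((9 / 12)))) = 2403 / 572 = 4.20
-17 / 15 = -1.13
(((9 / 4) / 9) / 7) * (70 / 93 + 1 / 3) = 101 / 2604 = 0.04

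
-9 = -9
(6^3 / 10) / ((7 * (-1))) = -108 / 35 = -3.09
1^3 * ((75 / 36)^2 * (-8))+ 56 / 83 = -50867 / 1494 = -34.05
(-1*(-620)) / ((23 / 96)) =59520 / 23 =2587.83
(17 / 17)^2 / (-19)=-1 / 19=-0.05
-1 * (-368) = 368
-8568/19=-450.95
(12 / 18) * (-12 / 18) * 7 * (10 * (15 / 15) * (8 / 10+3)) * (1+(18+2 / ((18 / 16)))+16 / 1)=-352184 / 81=-4347.95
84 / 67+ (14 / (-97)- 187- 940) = -7317163 / 6499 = -1125.89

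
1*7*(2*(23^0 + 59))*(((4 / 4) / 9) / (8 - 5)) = 280 / 9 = 31.11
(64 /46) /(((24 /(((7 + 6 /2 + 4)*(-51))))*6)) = -476 /69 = -6.90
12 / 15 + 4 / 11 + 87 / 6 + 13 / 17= 30721 / 1870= 16.43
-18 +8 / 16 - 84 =-101.50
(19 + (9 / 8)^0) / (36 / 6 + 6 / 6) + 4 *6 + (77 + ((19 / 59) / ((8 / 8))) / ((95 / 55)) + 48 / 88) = 475148 / 4543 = 104.59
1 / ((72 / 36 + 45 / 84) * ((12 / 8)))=56 / 213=0.26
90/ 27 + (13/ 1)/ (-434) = 4301/ 1302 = 3.30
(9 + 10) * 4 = 76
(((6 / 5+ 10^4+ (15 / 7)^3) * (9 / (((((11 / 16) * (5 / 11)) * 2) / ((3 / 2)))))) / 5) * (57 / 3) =35230650516 / 42875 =821706.13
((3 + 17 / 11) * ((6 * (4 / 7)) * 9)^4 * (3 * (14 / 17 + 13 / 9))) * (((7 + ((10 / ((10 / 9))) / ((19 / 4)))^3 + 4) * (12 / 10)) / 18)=102479127196262400 / 3079601833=33276745.75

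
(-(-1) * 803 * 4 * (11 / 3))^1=35332 / 3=11777.33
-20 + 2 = -18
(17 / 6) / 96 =0.03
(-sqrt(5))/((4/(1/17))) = -sqrt(5)/68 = -0.03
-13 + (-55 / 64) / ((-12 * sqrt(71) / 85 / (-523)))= -2445025 * sqrt(71) / 54528 - 13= -390.83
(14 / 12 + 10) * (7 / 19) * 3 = 469 / 38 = 12.34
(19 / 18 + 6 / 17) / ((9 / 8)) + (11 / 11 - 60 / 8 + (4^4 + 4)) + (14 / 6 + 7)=727291 / 2754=264.09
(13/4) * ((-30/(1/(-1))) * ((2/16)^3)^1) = 0.19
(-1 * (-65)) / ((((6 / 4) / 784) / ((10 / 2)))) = 509600 / 3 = 169866.67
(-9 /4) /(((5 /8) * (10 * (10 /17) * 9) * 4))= -17 /1000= -0.02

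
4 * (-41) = -164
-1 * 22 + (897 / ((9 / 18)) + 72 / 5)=8932 / 5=1786.40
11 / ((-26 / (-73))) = 803 / 26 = 30.88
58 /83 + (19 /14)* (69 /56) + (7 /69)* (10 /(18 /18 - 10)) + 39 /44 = 1397810087 /444506832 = 3.14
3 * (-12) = -36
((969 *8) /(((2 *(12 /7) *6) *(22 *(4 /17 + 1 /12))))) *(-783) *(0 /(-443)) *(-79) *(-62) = 0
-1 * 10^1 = -10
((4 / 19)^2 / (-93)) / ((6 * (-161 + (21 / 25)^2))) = 625 / 1261304037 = 0.00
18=18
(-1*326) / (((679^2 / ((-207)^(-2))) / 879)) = -95518 / 6585048603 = -0.00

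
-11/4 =-2.75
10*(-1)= -10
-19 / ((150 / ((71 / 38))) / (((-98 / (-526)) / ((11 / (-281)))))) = 977599 / 867900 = 1.13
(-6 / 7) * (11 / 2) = -33 / 7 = -4.71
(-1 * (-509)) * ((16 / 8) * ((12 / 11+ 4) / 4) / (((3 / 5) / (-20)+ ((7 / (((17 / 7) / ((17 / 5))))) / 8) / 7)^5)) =4560640000000000 / 225622639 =20213574.40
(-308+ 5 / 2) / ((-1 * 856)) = 611 / 1712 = 0.36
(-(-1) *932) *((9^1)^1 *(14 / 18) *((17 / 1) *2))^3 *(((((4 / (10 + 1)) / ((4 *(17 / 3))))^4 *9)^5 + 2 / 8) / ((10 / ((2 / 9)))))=1748123692110688582761792074151803550538660843990744 / 25043664689641920285819721230978945923665965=69803030.58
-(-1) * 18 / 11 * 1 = 18 / 11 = 1.64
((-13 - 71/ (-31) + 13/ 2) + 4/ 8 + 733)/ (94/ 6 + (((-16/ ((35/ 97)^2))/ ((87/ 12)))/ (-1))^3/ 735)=248330743419071250000/ 7591031059030827227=32.71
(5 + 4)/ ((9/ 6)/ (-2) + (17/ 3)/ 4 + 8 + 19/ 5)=0.72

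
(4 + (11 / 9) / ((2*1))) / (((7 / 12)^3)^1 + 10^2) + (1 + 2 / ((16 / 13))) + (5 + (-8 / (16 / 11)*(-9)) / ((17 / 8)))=729149963 / 23547448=30.97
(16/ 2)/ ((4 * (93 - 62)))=0.06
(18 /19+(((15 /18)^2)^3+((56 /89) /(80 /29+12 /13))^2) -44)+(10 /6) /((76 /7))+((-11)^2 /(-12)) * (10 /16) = -41290480417108871 /845473628949696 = -48.84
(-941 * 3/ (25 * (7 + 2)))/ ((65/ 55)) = -10351/ 975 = -10.62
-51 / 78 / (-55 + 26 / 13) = 17 / 1378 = 0.01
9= 9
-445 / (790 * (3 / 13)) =-1157 / 474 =-2.44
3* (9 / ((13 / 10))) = 270 / 13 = 20.77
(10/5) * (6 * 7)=84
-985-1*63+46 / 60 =-31417 / 30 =-1047.23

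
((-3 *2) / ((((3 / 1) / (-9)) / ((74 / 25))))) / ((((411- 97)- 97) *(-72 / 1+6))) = -222 / 59675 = -0.00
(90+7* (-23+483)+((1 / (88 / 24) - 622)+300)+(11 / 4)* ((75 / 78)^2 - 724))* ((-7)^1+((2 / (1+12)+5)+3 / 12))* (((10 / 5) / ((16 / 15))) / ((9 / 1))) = -332.47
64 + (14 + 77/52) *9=10573/52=203.33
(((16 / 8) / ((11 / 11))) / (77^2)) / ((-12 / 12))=-2 / 5929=-0.00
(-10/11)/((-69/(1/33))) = 10/25047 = 0.00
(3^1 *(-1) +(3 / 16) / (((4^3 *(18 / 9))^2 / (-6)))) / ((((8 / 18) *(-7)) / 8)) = 505575 / 65536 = 7.71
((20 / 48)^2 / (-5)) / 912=-0.00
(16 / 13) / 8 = 2 / 13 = 0.15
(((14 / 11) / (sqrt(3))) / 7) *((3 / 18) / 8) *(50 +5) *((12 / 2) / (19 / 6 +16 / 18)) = 15 *sqrt(3) / 146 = 0.18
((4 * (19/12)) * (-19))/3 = -361/9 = -40.11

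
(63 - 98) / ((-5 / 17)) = 119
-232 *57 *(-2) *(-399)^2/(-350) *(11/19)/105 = -8291448/125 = -66331.58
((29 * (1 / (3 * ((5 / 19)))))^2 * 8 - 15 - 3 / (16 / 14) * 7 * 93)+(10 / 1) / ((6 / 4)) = 16339489 / 1800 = 9077.49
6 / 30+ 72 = 361 / 5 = 72.20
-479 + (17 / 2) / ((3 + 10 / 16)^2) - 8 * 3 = -422479 / 841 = -502.35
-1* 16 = -16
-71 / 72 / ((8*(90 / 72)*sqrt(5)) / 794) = -28187*sqrt(5) / 1800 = -35.02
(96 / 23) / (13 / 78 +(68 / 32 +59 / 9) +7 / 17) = 117504 / 260659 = 0.45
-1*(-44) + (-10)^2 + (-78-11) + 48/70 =1949/35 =55.69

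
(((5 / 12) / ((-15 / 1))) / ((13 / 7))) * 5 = -0.07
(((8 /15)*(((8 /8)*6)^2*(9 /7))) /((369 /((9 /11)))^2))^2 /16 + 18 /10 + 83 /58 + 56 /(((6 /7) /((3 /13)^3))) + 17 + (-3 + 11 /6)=192455354057355437129 /9687050543911015275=19.87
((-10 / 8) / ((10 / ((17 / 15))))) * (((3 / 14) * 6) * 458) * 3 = -250.26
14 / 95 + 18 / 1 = 1724 / 95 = 18.15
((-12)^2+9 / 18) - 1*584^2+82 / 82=-681821 / 2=-340910.50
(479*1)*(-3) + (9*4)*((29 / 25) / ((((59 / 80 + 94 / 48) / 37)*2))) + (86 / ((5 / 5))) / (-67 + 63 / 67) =-8245271734 / 7159055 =-1151.73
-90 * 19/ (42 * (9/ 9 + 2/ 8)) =-228/ 7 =-32.57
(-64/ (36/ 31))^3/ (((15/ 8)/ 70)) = -13666680832/ 2187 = -6249053.88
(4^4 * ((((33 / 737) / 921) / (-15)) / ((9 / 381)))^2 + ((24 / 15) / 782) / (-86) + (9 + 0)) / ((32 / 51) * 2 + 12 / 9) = 129639751786489027 / 37282098710943900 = 3.48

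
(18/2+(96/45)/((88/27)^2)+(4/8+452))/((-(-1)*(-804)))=-279329/486420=-0.57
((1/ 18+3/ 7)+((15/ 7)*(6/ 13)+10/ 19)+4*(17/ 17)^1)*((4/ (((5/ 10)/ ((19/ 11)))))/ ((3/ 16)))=11949760/ 27027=442.14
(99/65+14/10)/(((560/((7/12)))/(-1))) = -19/6240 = -0.00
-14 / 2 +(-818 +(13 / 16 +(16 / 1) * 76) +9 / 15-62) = 26433 / 80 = 330.41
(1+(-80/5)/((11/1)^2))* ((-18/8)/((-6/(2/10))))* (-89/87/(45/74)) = -23051/210540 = -0.11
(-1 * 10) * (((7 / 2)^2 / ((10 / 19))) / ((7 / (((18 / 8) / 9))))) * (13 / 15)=-1729 / 240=-7.20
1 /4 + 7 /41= 69 /164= 0.42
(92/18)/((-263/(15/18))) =-115/7101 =-0.02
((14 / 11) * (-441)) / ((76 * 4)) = -3087 / 1672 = -1.85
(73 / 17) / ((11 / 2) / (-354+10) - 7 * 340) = -50224 / 27836667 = -0.00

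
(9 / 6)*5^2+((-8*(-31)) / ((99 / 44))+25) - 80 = 1669 / 18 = 92.72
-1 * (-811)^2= -657721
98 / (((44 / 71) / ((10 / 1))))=17395 / 11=1581.36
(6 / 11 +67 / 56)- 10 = -5087 / 616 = -8.26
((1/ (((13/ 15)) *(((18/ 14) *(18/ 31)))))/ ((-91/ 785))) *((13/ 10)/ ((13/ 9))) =-24335/ 2028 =-12.00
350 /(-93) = -350 /93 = -3.76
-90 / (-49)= 90 / 49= 1.84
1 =1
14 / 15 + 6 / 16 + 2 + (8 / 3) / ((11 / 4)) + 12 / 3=8.28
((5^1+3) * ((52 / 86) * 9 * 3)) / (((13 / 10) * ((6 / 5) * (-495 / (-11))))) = 80 / 43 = 1.86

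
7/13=0.54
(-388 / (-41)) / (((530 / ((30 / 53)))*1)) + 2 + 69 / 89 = 28550339 / 10250041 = 2.79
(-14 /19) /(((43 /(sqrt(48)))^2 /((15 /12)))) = -0.02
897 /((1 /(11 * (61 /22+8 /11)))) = 34534.50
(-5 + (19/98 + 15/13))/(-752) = 99/20384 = 0.00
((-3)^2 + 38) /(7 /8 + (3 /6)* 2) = 376 /15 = 25.07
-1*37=-37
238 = 238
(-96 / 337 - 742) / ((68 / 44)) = -2751650 / 5729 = -480.30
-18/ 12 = -3/ 2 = -1.50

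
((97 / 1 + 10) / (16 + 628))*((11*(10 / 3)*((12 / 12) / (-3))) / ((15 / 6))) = -1177 / 1449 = -0.81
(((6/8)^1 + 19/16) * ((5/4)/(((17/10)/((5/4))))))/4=3875/8704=0.45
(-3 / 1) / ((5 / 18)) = -54 / 5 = -10.80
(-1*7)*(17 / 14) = -17 / 2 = -8.50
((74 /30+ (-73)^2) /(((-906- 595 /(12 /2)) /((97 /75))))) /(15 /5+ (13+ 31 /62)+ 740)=-31029136 /3421838625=-0.01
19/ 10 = 1.90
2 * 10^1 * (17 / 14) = 170 / 7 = 24.29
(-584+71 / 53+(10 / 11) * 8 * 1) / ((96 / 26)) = -1453621 / 9328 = -155.83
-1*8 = -8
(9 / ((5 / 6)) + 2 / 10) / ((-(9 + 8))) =-11 / 17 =-0.65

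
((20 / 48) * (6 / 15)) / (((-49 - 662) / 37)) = -37 / 4266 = -0.01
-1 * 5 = -5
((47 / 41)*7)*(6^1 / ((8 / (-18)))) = -8883 / 82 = -108.33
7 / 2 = 3.50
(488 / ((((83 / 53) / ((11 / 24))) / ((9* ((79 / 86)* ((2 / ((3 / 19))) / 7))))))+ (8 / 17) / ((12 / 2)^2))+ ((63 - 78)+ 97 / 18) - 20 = 5369342749 / 2548266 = 2107.06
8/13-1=-5/13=-0.38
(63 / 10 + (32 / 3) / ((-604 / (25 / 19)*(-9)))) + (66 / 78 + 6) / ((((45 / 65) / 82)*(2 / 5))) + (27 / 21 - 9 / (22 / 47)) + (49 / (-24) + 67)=496388176387 / 238586040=2080.54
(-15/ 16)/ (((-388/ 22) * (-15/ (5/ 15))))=-11/ 9312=-0.00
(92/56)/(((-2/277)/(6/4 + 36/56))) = -487.58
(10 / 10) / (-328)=-1 / 328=-0.00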